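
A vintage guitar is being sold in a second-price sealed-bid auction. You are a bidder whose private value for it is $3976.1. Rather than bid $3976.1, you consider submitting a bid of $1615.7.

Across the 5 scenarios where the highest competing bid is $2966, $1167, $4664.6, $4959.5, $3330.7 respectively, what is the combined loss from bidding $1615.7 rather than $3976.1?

$1655.5

The deviation costs you only when the competing bid falls strictly between $1615.7 and $3976.1; elsewhere both bids give the same outcome.
$2966: truthful payoff $1010.1, deviation payoff $0 → loss $1010.1.
$1167: outcomes coincide → loss $0.
$4664.6: outcomes coincide → loss $0.
$4959.5: outcomes coincide → loss $0.
$3330.7: truthful payoff $645.4, deviation payoff $0 → loss $645.4.
Total loss = $1010.1 + $645.4 = $1655.5.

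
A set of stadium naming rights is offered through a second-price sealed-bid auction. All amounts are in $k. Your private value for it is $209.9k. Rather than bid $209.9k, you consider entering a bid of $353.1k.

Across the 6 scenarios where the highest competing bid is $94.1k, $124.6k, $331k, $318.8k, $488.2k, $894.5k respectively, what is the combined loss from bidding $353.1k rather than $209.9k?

$230k

The deviation costs you only when the competing bid falls strictly between $209.9k and $353.1k; elsewhere both bids give the same outcome.
$94.1k: outcomes coincide → loss $0k.
$124.6k: outcomes coincide → loss $0k.
$331k: truthful payoff $0k, deviation payoff −$121.1k → loss $121.1k.
$318.8k: truthful payoff $0k, deviation payoff −$108.9k → loss $108.9k.
$488.2k: outcomes coincide → loss $0k.
$894.5k: outcomes coincide → loss $0k.
Total loss = $121.1k + $108.9k = $230k.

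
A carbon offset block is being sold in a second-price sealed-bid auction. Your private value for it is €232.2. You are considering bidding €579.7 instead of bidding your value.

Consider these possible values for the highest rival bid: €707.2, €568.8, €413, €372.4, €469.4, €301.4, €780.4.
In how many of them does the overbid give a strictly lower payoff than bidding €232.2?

5

The deviation hurts exactly when the highest competing bid lies strictly between €232.2 and €579.7 — overbidding then wins at a price above your value.
€707.2: above both → same outcome either way.
€568.8: inside the interval → strictly worse (loss €336.6).
€413: inside the interval → strictly worse (loss €180.8).
€372.4: inside the interval → strictly worse (loss €140.2).
€469.4: inside the interval → strictly worse (loss €237.2).
€301.4: inside the interval → strictly worse (loss €69.2).
€780.4: above both → same outcome either way.
Count: 5.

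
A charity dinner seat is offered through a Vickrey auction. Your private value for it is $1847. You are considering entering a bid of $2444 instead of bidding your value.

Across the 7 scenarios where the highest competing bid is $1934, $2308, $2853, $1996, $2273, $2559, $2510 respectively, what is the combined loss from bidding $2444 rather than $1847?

The deviation costs you only when the competing bid falls strictly between $1847 and $2444; elsewhere both bids give the same outcome.
$1934: truthful payoff $0, deviation payoff −$87 → loss $87.
$2308: truthful payoff $0, deviation payoff −$461 → loss $461.
$2853: outcomes coincide → loss $0.
$1996: truthful payoff $0, deviation payoff −$149 → loss $149.
$2273: truthful payoff $0, deviation payoff −$426 → loss $426.
$2559: outcomes coincide → loss $0.
$2510: outcomes coincide → loss $0.
Total loss = $87 + $461 + $149 + $426 = $1123.
Because the price is fixed by the runner-up's bid, deviating from your value can only change a good outcome into a bad one — never the reverse.

$1123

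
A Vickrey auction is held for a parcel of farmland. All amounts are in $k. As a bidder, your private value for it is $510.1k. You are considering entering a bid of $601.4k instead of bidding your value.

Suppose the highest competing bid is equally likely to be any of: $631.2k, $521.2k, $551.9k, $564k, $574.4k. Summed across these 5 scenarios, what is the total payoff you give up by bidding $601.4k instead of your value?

The deviation costs you only when the competing bid falls strictly between $510.1k and $601.4k; elsewhere both bids give the same outcome.
$631.2k: outcomes coincide → loss $0k.
$521.2k: truthful payoff $0k, deviation payoff −$11.1k → loss $11.1k.
$551.9k: truthful payoff $0k, deviation payoff −$41.8k → loss $41.8k.
$564k: truthful payoff $0k, deviation payoff −$53.9k → loss $53.9k.
$574.4k: truthful payoff $0k, deviation payoff −$64.3k → loss $64.3k.
Total loss = $11.1k + $41.8k + $53.9k + $64.3k = $171.1k.

$171.1k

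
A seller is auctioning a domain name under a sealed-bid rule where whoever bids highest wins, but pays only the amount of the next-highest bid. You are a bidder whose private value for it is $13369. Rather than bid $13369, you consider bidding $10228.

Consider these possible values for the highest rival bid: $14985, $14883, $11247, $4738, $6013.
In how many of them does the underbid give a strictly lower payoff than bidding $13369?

1

The deviation hurts exactly when the highest competing bid lies strictly between $10228 and $13369 — underbidding then forfeits a profitable win.
$14985: above both → same outcome either way.
$14883: above both → same outcome either way.
$11247: inside the interval → strictly worse (loss $2122).
$4738: below both → same outcome either way.
$6013: below both → same outcome either way.
Count: 1.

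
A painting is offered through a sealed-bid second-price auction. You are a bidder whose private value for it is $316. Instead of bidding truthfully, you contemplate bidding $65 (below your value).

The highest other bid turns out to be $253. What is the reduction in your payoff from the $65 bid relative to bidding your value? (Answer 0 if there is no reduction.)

$63

Bidding your value $316: you win (since $316 > $253) and pay $253. Payoff $63.
Bidding $65: you lose. Payoff $0.
The competing bid $253 lies between your shaded bid and your value, so underbidding forfeits an item you could have won at a profitable price.
Loss from deviating = $63 − ($0) = $63.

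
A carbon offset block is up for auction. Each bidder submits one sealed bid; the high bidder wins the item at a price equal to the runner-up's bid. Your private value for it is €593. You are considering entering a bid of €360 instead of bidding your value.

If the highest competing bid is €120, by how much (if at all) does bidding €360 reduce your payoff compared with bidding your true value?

Bidding your value €593: you win (since €593 > €120) and pay €120. Payoff €473.
Bidding €360: you win and pay €120. Payoff €593 − €120 = €473.
Difference = €473 − €473 = €0; both bids lead to the same outcome because the competing bid is below both your value and your alternative bid.

€0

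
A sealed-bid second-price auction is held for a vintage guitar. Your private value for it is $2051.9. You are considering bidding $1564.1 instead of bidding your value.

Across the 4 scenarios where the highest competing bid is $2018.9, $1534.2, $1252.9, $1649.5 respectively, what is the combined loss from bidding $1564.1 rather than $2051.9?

$435.4

The deviation costs you only when the competing bid falls strictly between $1564.1 and $2051.9; elsewhere both bids give the same outcome.
$2018.9: truthful payoff $33, deviation payoff $0 → loss $33.
$1534.2: outcomes coincide → loss $0.
$1252.9: outcomes coincide → loss $0.
$1649.5: truthful payoff $402.4, deviation payoff $0 → loss $402.4.
Total loss = $33 + $402.4 = $435.4.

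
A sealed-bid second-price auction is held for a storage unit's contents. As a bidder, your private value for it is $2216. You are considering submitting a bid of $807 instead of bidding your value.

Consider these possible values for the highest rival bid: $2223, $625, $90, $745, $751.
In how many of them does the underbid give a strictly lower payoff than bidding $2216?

The deviation hurts exactly when the highest competing bid lies strictly between $807 and $2216 — underbidding then forfeits a profitable win.
$2223: above both → same outcome either way.
$625: below both → same outcome either way.
$90: below both → same outcome either way.
$745: below both → same outcome either way.
$751: below both → same outcome either way.
Count: 0.

0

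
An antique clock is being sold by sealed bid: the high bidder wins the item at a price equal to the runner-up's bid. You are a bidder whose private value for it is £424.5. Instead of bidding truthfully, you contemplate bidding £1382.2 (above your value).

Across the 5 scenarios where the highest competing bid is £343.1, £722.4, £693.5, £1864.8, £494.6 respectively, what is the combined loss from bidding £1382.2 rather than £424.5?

£637

The deviation costs you only when the competing bid falls strictly between £424.5 and £1382.2; elsewhere both bids give the same outcome.
£343.1: outcomes coincide → loss £0.
£722.4: truthful payoff £0, deviation payoff −£297.9 → loss £297.9.
£693.5: truthful payoff £0, deviation payoff −£269 → loss £269.
£1864.8: outcomes coincide → loss £0.
£494.6: truthful payoff £0, deviation payoff −£70.1 → loss £70.1.
Total loss = £297.9 + £269 + £70.1 = £637.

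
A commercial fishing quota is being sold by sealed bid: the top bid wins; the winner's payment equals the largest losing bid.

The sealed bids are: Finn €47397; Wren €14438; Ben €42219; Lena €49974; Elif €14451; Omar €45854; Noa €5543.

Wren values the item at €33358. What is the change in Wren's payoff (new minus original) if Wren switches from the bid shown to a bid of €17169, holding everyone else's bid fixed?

€0

The highest bid among the other bidders is €49974; Wren's bid doesn't change that.
Original bid €14438: Wren is not highest (top rival bid is €49974); payoff €0.
Alternative bid €17169: Wren is not highest (top rival bid is €49974); payoff €0.
Change in payoff = €0 − (€0) = €0.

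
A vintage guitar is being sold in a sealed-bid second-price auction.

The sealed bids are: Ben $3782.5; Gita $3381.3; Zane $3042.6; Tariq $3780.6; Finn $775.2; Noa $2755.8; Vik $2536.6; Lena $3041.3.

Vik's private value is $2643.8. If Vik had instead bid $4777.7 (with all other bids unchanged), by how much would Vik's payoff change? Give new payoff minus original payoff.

−$1138.7

The highest bid among the other bidders is $3782.5; Vik's bid doesn't change that.
Original bid $2536.6: Vik is not highest (top rival bid is $3782.5); payoff $0.
Alternative bid $4777.7: Vik is highest, pays the top rival bid $3782.5; payoff $2643.8 − $3782.5 = −$1138.7.
Change in payoff = −$1138.7 − ($0) = −$1138.7.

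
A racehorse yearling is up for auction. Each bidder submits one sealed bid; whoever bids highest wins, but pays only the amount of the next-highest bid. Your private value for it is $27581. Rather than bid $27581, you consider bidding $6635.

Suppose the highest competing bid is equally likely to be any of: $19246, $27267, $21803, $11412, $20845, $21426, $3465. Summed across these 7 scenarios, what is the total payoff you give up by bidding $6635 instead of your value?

$43487

The deviation costs you only when the competing bid falls strictly between $6635 and $27581; elsewhere both bids give the same outcome.
$19246: truthful payoff $8335, deviation payoff $0 → loss $8335.
$27267: truthful payoff $314, deviation payoff $0 → loss $314.
$21803: truthful payoff $5778, deviation payoff $0 → loss $5778.
$11412: truthful payoff $16169, deviation payoff $0 → loss $16169.
$20845: truthful payoff $6736, deviation payoff $0 → loss $6736.
$21426: truthful payoff $6155, deviation payoff $0 → loss $6155.
$3465: outcomes coincide → loss $0.
Total loss = $8335 + $314 + $5778 + $16169 + $6736 + $6155 = $43487.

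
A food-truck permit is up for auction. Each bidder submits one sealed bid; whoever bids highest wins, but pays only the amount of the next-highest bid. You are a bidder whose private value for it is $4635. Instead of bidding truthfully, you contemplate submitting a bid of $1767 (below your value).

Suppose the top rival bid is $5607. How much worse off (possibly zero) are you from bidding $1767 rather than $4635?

$0

Bidding your value $4635: you lose (since $4635 < $5607). Payoff $0.
Bidding $1767: you lose. Payoff $0.
Difference = $0 − $0 = $0; both bids lead to the same outcome because the competing bid is above both your value and your alternative bid.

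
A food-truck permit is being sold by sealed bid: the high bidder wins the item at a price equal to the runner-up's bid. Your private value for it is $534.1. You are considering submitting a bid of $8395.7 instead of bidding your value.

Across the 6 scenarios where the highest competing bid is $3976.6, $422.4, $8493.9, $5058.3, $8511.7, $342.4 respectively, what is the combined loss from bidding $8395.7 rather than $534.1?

$7966.7

The deviation costs you only when the competing bid falls strictly between $534.1 and $8395.7; elsewhere both bids give the same outcome.
$3976.6: truthful payoff $0, deviation payoff −$3442.5 → loss $3442.5.
$422.4: outcomes coincide → loss $0.
$8493.9: outcomes coincide → loss $0.
$5058.3: truthful payoff $0, deviation payoff −$4524.2 → loss $4524.2.
$8511.7: outcomes coincide → loss $0.
$342.4: outcomes coincide → loss $0.
Total loss = $3442.5 + $4524.2 = $7966.7.
In a second-price auction your bid sets only whether you win, not what you pay, so bidding your true value is weakly dominant.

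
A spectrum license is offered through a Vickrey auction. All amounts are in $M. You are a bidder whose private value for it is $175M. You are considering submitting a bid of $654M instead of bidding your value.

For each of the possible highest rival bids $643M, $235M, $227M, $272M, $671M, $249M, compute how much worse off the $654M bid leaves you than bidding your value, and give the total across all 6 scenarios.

$751M

The deviation costs you only when the competing bid falls strictly between $175M and $654M; elsewhere both bids give the same outcome.
$643M: truthful payoff $0M, deviation payoff −$468M → loss $468M.
$235M: truthful payoff $0M, deviation payoff −$60M → loss $60M.
$227M: truthful payoff $0M, deviation payoff −$52M → loss $52M.
$272M: truthful payoff $0M, deviation payoff −$97M → loss $97M.
$671M: outcomes coincide → loss $0M.
$249M: truthful payoff $0M, deviation payoff −$74M → loss $74M.
Total loss = $468M + $60M + $52M + $97M + $74M = $751M.
Because the price is fixed by the runner-up's bid, deviating from your value can only change a good outcome into a bad one — never the reverse.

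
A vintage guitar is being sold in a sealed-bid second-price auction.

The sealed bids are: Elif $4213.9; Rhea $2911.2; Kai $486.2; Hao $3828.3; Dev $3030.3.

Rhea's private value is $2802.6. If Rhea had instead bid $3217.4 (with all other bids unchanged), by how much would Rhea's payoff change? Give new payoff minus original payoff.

$0

The highest bid among the other bidders is $4213.9; Rhea's bid doesn't change that.
Original bid $2911.2: Rhea is not highest (top rival bid is $4213.9); payoff $0.
Alternative bid $3217.4: Rhea is not highest (top rival bid is $4213.9); payoff $0.
Change in payoff = $0 − ($0) = $0.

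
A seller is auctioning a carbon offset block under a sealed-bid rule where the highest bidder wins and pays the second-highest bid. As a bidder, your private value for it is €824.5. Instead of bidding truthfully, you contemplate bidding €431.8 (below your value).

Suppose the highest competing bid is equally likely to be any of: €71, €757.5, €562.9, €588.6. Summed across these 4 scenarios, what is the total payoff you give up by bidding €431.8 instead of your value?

The deviation costs you only when the competing bid falls strictly between €431.8 and €824.5; elsewhere both bids give the same outcome.
€71: outcomes coincide → loss €0.
€757.5: truthful payoff €67, deviation payoff €0 → loss €67.
€562.9: truthful payoff €261.6, deviation payoff €0 → loss €261.6.
€588.6: truthful payoff €235.9, deviation payoff €0 → loss €235.9.
Total loss = €67 + €261.6 + €235.9 = €564.5.

€564.5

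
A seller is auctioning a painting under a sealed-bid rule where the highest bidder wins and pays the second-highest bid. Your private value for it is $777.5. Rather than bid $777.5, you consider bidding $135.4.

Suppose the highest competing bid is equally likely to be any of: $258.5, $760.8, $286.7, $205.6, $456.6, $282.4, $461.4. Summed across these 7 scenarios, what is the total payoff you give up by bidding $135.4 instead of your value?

$2730.5

The deviation costs you only when the competing bid falls strictly between $135.4 and $777.5; elsewhere both bids give the same outcome.
$258.5: truthful payoff $519, deviation payoff $0 → loss $519.
$760.8: truthful payoff $16.7, deviation payoff $0 → loss $16.7.
$286.7: truthful payoff $490.8, deviation payoff $0 → loss $490.8.
$205.6: truthful payoff $571.9, deviation payoff $0 → loss $571.9.
$456.6: truthful payoff $320.9, deviation payoff $0 → loss $320.9.
$282.4: truthful payoff $495.1, deviation payoff $0 → loss $495.1.
$461.4: truthful payoff $316.1, deviation payoff $0 → loss $316.1.
Total loss = $519 + $16.7 + $490.8 + $571.9 + $320.9 + $495.1 + $316.1 = $2730.5.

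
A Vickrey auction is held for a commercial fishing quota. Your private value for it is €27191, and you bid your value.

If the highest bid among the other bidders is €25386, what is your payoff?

€1805

Your bid €27191 exceeds the highest competing bid €25386, so you win.
In a second-price auction the winner pays the second-highest bid, €25386.
Payoff = value − price = €27191 − €25386 = €1805.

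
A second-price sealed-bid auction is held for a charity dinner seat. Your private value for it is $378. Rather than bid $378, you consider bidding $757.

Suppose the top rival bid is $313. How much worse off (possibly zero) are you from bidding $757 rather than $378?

$0

Bidding your value $378: you win (since $378 > $313) and pay $313. Payoff $65.
Bidding $757: you win and pay $313. Payoff $378 − $313 = $65.
Difference = $65 − $65 = $0; both bids lead to the same outcome because the competing bid is below both your value and your alternative bid.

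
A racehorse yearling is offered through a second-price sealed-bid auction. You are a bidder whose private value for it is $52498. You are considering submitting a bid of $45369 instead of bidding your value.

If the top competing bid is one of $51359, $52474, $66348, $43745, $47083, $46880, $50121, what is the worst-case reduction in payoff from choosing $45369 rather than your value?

$5618

$51359: truthful gives $1139, deviation gives $0 → loss $1139.
$52474: truthful gives $24, deviation gives $0 → loss $24.
$66348: same outcome either way → loss $0.
$43745: same outcome either way → loss $0.
$47083: truthful gives $5415, deviation gives $0 → loss $5415.
$46880: truthful gives $5618, deviation gives $0 → loss $5618.
$50121: truthful gives $2377, deviation gives $0 → loss $2377.
Maximum loss: $5618.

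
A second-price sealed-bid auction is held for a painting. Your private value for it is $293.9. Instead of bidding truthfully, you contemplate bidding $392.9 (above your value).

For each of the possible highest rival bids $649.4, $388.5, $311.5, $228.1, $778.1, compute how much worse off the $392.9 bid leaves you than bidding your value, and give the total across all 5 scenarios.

The deviation costs you only when the competing bid falls strictly between $293.9 and $392.9; elsewhere both bids give the same outcome.
$649.4: outcomes coincide → loss $0.
$388.5: truthful payoff $0, deviation payoff −$94.6 → loss $94.6.
$311.5: truthful payoff $0, deviation payoff −$17.6 → loss $17.6.
$228.1: outcomes coincide → loss $0.
$778.1: outcomes coincide → loss $0.
Total loss = $94.6 + $17.6 = $112.2.

$112.2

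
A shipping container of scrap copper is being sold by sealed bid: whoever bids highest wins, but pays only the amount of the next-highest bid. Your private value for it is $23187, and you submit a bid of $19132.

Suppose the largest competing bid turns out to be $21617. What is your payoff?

$0

Your bid $19132 is below the highest competing bid $21617, so you lose.
A losing bidder pays nothing and receives nothing: payoff = $0.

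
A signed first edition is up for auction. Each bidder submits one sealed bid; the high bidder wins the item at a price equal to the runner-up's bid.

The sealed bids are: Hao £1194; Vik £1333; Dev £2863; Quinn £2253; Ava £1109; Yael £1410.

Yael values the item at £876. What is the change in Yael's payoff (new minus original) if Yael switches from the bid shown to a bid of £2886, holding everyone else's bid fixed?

The highest bid among the other bidders is £2863; Yael's bid doesn't change that.
Original bid £1410: Yael is not highest (top rival bid is £2863); payoff £0.
Alternative bid £2886: Yael is highest, pays the top rival bid £2863; payoff £876 − £2863 = −£1987.
Change in payoff = −£1987 − (£0) = −£1987.

−£1987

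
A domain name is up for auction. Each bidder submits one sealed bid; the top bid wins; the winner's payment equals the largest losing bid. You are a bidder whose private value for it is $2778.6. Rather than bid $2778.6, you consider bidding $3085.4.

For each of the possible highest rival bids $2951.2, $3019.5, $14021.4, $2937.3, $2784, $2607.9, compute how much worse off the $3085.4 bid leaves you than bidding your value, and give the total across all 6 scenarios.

$577.6

The deviation costs you only when the competing bid falls strictly between $2778.6 and $3085.4; elsewhere both bids give the same outcome.
$2951.2: truthful payoff $0, deviation payoff −$172.6 → loss $172.6.
$3019.5: truthful payoff $0, deviation payoff −$240.9 → loss $240.9.
$14021.4: outcomes coincide → loss $0.
$2937.3: truthful payoff $0, deviation payoff −$158.7 → loss $158.7.
$2784: truthful payoff $0, deviation payoff −$5.4 → loss $5.4.
$2607.9: outcomes coincide → loss $0.
Total loss = $172.6 + $240.9 + $158.7 + $5.4 = $577.6.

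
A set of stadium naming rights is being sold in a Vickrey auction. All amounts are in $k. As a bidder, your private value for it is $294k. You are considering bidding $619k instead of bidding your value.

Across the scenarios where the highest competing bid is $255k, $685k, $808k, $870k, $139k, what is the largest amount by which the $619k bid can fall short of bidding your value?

$0k

$255k: same outcome either way → loss $0k.
$685k: same outcome either way → loss $0k.
$808k: same outcome either way → loss $0k.
$870k: same outcome either way → loss $0k.
$139k: same outcome either way → loss $0k.
Maximum loss: $0k.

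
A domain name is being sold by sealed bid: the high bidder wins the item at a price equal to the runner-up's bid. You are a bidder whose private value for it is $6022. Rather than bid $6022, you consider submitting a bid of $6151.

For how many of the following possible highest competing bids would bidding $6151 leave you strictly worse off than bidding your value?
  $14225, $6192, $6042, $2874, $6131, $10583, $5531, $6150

The deviation hurts exactly when the highest competing bid lies strictly between $6022 and $6151 — overbidding then wins at a price above your value.
$14225: above both → same outcome either way.
$6192: above both → same outcome either way.
$6042: inside the interval → strictly worse (loss $20).
$2874: below both → same outcome either way.
$6131: inside the interval → strictly worse (loss $109).
$10583: above both → same outcome either way.
$5531: below both → same outcome either way.
$6150: inside the interval → strictly worse (loss $128).
Count: 3.

3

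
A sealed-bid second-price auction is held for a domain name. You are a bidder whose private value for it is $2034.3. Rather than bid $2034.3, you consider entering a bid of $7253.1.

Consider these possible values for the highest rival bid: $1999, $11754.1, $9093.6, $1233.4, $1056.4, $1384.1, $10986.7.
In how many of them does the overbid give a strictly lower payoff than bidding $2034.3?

0

The deviation hurts exactly when the highest competing bid lies strictly between $2034.3 and $7253.1 — overbidding then wins at a price above your value.
$1999: below both → same outcome either way.
$11754.1: above both → same outcome either way.
$9093.6: above both → same outcome either way.
$1233.4: below both → same outcome either way.
$1056.4: below both → same outcome either way.
$1384.1: below both → same outcome either way.
$10986.7: above both → same outcome either way.
Count: 0.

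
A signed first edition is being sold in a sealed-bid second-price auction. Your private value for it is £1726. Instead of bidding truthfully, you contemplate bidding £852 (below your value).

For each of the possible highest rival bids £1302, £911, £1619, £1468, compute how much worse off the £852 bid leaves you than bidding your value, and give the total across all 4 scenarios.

£1604

The deviation costs you only when the competing bid falls strictly between £852 and £1726; elsewhere both bids give the same outcome.
£1302: truthful payoff £424, deviation payoff £0 → loss £424.
£911: truthful payoff £815, deviation payoff £0 → loss £815.
£1619: truthful payoff £107, deviation payoff £0 → loss £107.
£1468: truthful payoff £258, deviation payoff £0 → loss £258.
Total loss = £424 + £815 + £107 + £258 = £1604.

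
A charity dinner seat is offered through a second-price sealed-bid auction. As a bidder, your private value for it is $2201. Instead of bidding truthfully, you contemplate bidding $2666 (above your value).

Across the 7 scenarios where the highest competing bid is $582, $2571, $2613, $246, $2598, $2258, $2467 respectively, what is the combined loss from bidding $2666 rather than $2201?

$1502

The deviation costs you only when the competing bid falls strictly between $2201 and $2666; elsewhere both bids give the same outcome.
$582: outcomes coincide → loss $0.
$2571: truthful payoff $0, deviation payoff −$370 → loss $370.
$2613: truthful payoff $0, deviation payoff −$412 → loss $412.
$246: outcomes coincide → loss $0.
$2598: truthful payoff $0, deviation payoff −$397 → loss $397.
$2258: truthful payoff $0, deviation payoff −$57 → loss $57.
$2467: truthful payoff $0, deviation payoff −$266 → loss $266.
Total loss = $370 + $412 + $397 + $57 + $266 = $1502.
In a second-price auction your bid sets only whether you win, not what you pay, so bidding your true value is weakly dominant.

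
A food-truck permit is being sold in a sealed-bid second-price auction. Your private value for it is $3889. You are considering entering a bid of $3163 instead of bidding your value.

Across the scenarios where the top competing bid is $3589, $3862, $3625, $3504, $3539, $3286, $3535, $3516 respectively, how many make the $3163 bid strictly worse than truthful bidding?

8

The deviation hurts exactly when the highest competing bid lies strictly between $3163 and $3889 — underbidding then forfeits a profitable win.
$3589: inside the interval → strictly worse (loss $300).
$3862: inside the interval → strictly worse (loss $27).
$3625: inside the interval → strictly worse (loss $264).
$3504: inside the interval → strictly worse (loss $385).
$3539: inside the interval → strictly worse (loss $350).
$3286: inside the interval → strictly worse (loss $603).
$3535: inside the interval → strictly worse (loss $354).
$3516: inside the interval → strictly worse (loss $373).
Count: 8.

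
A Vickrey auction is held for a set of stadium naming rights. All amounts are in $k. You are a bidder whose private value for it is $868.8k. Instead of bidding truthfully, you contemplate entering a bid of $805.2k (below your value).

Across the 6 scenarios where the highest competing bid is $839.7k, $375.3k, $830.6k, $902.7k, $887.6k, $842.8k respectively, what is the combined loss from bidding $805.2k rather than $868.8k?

The deviation costs you only when the competing bid falls strictly between $805.2k and $868.8k; elsewhere both bids give the same outcome.
$839.7k: truthful payoff $29.1k, deviation payoff $0k → loss $29.1k.
$375.3k: outcomes coincide → loss $0k.
$830.6k: truthful payoff $38.2k, deviation payoff $0k → loss $38.2k.
$902.7k: outcomes coincide → loss $0k.
$887.6k: outcomes coincide → loss $0k.
$842.8k: truthful payoff $26k, deviation payoff $0k → loss $26k.
Total loss = $29.1k + $38.2k + $26k = $93.3k.

$93.3k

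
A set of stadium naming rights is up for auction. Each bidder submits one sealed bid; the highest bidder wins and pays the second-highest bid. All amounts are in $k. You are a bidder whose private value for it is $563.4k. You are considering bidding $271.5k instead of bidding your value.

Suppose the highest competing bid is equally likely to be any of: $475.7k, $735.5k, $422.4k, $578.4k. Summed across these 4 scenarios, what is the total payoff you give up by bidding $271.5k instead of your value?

The deviation costs you only when the competing bid falls strictly between $271.5k and $563.4k; elsewhere both bids give the same outcome.
$475.7k: truthful payoff $87.7k, deviation payoff $0k → loss $87.7k.
$735.5k: outcomes coincide → loss $0k.
$422.4k: truthful payoff $141k, deviation payoff $0k → loss $141k.
$578.4k: outcomes coincide → loss $0k.
Total loss = $87.7k + $141k = $228.7k.

$228.7k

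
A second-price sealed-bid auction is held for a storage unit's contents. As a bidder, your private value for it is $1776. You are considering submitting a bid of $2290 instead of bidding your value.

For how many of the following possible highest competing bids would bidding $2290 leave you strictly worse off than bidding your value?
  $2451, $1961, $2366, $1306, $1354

The deviation hurts exactly when the highest competing bid lies strictly between $1776 and $2290 — overbidding then wins at a price above your value.
$2451: above both → same outcome either way.
$1961: inside the interval → strictly worse (loss $185).
$2366: above both → same outcome either way.
$1306: below both → same outcome either way.
$1354: below both → same outcome either way.
Count: 1.

1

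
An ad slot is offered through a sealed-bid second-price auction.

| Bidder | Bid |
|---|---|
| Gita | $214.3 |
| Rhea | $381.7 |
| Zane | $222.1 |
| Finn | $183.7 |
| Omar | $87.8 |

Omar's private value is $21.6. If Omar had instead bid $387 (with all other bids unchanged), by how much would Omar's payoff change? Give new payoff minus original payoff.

−$360.1

The highest bid among the other bidders is $381.7; Omar's bid doesn't change that.
Original bid $87.8: Omar is not highest (top rival bid is $381.7); payoff $0.
Alternative bid $387: Omar is highest, pays the top rival bid $381.7; payoff $21.6 − $381.7 = −$360.1.
Change in payoff = −$360.1 − ($0) = −$360.1.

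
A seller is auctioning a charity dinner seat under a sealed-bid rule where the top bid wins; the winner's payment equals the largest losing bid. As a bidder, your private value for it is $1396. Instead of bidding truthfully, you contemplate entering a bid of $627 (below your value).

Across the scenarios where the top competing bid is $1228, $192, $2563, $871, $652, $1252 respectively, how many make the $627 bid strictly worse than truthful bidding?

4

The deviation hurts exactly when the highest competing bid lies strictly between $627 and $1396 — underbidding then forfeits a profitable win.
$1228: inside the interval → strictly worse (loss $168).
$192: below both → same outcome either way.
$2563: above both → same outcome either way.
$871: inside the interval → strictly worse (loss $525).
$652: inside the interval → strictly worse (loss $744).
$1252: inside the interval → strictly worse (loss $144).
Count: 4.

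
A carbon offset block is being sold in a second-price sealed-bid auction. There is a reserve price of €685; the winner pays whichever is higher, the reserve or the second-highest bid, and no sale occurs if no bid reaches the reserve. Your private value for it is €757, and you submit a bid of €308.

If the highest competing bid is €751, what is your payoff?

€0

Your bid €308 is below the highest competing bid €751, so you lose. Payoff €0.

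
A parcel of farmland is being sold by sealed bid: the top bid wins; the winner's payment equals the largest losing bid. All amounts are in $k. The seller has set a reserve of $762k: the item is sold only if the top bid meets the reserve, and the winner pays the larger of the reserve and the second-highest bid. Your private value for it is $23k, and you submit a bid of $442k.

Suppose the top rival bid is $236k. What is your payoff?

$0k

Your bid $442k is the highest bid but falls below the reserve $762k, so the item goes unsold. Payoff $0k.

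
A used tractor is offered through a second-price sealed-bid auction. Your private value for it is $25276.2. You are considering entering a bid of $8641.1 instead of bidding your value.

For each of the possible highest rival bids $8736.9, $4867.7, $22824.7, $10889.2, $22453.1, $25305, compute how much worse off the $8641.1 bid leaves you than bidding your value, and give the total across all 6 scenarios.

$36200.9

The deviation costs you only when the competing bid falls strictly between $8641.1 and $25276.2; elsewhere both bids give the same outcome.
$8736.9: truthful payoff $16539.3, deviation payoff $0 → loss $16539.3.
$4867.7: outcomes coincide → loss $0.
$22824.7: truthful payoff $2451.5, deviation payoff $0 → loss $2451.5.
$10889.2: truthful payoff $14387, deviation payoff $0 → loss $14387.
$22453.1: truthful payoff $2823.1, deviation payoff $0 → loss $2823.1.
$25305: outcomes coincide → loss $0.
Total loss = $16539.3 + $2451.5 + $14387 + $2823.1 = $36200.9.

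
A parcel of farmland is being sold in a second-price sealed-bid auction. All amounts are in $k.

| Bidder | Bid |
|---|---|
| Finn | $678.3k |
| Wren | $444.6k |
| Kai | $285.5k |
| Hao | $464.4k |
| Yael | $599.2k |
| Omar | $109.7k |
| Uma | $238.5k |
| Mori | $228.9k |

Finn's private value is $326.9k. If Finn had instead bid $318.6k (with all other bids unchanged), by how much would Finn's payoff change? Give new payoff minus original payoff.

The highest bid among the other bidders is $599.2k; Finn's bid doesn't change that.
Original bid $678.3k: Finn is highest, pays the top rival bid $599.2k; payoff $326.9k − $599.2k = −$272.3k.
Alternative bid $318.6k: Finn is not highest (top rival bid is $599.2k); payoff $0k.
Change in payoff = $0k − (−$272.3k) = $272.3k.

$272.3k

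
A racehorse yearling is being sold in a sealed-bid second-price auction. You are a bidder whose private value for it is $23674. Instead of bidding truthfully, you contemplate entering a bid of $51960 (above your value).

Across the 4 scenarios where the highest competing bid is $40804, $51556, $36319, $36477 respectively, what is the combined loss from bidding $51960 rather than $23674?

The deviation costs you only when the competing bid falls strictly between $23674 and $51960; elsewhere both bids give the same outcome.
$40804: truthful payoff $0, deviation payoff −$17130 → loss $17130.
$51556: truthful payoff $0, deviation payoff −$27882 → loss $27882.
$36319: truthful payoff $0, deviation payoff −$12645 → loss $12645.
$36477: truthful payoff $0, deviation payoff −$12803 → loss $12803.
Total loss = $17130 + $27882 + $12645 + $12803 = $70460.
In a second-price auction your bid sets only whether you win, not what you pay, so bidding your true value is weakly dominant.

$70460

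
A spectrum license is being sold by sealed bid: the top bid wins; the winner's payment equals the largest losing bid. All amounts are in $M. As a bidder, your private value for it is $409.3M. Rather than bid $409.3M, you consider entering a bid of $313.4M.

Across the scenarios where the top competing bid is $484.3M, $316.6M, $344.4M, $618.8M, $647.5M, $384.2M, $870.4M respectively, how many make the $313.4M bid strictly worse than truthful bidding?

3

The deviation hurts exactly when the highest competing bid lies strictly between $313.4M and $409.3M — underbidding then forfeits a profitable win.
$484.3M: above both → same outcome either way.
$316.6M: inside the interval → strictly worse (loss $92.7M).
$344.4M: inside the interval → strictly worse (loss $64.9M).
$618.8M: above both → same outcome either way.
$647.5M: above both → same outcome either way.
$384.2M: inside the interval → strictly worse (loss $25.1M).
$870.4M: above both → same outcome either way.
Count: 3.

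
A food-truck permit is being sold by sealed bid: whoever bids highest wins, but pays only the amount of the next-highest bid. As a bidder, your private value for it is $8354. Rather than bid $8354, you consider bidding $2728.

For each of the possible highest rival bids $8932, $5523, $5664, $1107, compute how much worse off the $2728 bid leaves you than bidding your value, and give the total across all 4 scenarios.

The deviation costs you only when the competing bid falls strictly between $2728 and $8354; elsewhere both bids give the same outcome.
$8932: outcomes coincide → loss $0.
$5523: truthful payoff $2831, deviation payoff $0 → loss $2831.
$5664: truthful payoff $2690, deviation payoff $0 → loss $2690.
$1107: outcomes coincide → loss $0.
Total loss = $2831 + $2690 = $5521.

$5521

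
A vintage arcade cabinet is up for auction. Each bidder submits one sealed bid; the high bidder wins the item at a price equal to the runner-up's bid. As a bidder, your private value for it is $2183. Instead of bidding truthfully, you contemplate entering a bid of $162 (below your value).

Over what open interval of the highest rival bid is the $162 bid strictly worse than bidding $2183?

If the competing bid is below $162, both bids win at the same price — no difference.
If it is above $2183, both bids lose — no difference.
If it lies strictly between $162 and $2183, bidding your value wins at a price below your value (positive payoff) while bidding $162 loses (payoff 0).
So the deviation strictly hurts on the open interval ($162, $2183).

($162, $2183)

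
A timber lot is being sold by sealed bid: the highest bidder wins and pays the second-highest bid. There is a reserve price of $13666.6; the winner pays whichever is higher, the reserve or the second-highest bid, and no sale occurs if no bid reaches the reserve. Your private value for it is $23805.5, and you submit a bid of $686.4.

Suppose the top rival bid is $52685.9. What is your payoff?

Your bid $686.4 is below the highest competing bid $52685.9, so you lose. Payoff $0.

$0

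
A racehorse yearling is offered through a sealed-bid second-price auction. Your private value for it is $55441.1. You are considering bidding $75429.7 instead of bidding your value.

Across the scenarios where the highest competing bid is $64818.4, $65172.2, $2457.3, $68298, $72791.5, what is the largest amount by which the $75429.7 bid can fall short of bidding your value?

$64818.4: truthful gives $0, deviation gives −$9377.3 → loss $9377.3.
$65172.2: truthful gives $0, deviation gives −$9731.1 → loss $9731.1.
$2457.3: same outcome either way → loss $0.
$68298: truthful gives $0, deviation gives −$12856.9 → loss $12856.9.
$72791.5: truthful gives $0, deviation gives −$17350.4 → loss $17350.4.
Maximum loss: $17350.4.

$17350.4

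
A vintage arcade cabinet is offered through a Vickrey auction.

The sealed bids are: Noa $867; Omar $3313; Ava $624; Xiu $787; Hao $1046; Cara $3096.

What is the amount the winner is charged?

$3096

Highest bid: Omar at $3313, so Omar wins.
Second-highest bid: Cara at $3096 — that is the price the winner pays.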